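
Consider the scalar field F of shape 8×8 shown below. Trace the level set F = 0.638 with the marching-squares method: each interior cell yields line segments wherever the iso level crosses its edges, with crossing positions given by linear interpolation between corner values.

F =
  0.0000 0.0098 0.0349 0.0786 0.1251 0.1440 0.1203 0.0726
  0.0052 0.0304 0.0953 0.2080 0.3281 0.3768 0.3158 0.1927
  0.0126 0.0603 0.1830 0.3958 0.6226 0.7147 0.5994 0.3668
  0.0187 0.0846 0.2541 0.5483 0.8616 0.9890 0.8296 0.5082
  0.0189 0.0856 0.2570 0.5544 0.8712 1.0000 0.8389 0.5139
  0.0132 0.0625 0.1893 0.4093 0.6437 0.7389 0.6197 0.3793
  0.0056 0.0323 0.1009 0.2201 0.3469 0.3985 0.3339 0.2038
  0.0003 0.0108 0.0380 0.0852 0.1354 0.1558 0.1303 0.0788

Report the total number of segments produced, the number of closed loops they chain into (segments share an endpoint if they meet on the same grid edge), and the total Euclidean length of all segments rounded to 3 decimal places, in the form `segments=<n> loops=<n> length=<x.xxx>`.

segments=14 loops=1 length=10.794

cell (1,4): code 0100 → (1.773,5.000)–(2.000,4.167)
cell (1,5): code 1000 → (2.000,5.665)–(1.773,5.000)
cell (2,3): code 0100 → (2.064,4.000)–(3.000,3.286)
cell (2,4): code 1110 → (2.000,4.167)–(2.064,4.000)
cell (2,5): code 1101 → (2.168,6.000)–(2.000,5.665)
cell (2,6): code 1000 → (3.000,6.596)–(2.168,6.000)
cell (3,3): code 0110 → (3.000,3.286)–(4.000,3.264)
cell (3,6): code 1001 → (4.000,6.618)–(3.000,6.596)
cell (4,3): code 0110 → (4.000,3.264)–(5.000,3.976)
cell (4,5): code 1011 → (5.000,5.846)–(4.917,6.000)
cell (4,6): code 0001 → (4.917,6.000)–(4.000,6.618)
cell (5,3): code 0010 → (5.000,3.976)–(5.019,4.000)
cell (5,4): code 0011 → (5.019,4.000)–(5.296,5.000)
cell (5,5): code 0001 → (5.296,5.000)–(5.000,5.846)
total: 14 segments, chained into 1 closed loop(s), length Σ = 10.793939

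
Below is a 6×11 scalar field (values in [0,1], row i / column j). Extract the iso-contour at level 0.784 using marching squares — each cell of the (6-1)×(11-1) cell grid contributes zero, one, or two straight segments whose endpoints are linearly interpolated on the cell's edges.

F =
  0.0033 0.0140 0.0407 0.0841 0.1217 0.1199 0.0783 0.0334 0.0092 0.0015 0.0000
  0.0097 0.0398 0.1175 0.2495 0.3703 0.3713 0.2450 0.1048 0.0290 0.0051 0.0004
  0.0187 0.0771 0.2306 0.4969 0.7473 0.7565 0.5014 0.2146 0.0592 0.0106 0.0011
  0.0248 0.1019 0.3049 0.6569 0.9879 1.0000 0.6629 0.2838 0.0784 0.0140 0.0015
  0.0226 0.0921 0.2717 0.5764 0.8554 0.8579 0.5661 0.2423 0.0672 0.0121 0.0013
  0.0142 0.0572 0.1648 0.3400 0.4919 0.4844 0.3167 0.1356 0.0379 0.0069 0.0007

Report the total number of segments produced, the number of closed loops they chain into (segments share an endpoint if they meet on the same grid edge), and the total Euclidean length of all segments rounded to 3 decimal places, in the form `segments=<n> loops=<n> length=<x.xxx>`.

cell (2,3): code 0100 → (2.153,4.000)–(3.000,3.384)
cell (2,4): code 1100 → (2.113,5.000)–(2.153,4.000)
cell (2,5): code 1000 → (3.000,5.641)–(2.113,5.000)
cell (3,3): code 0110 → (3.000,3.384)–(4.000,3.744)
cell (3,5): code 1001 → (4.000,5.253)–(3.000,5.641)
cell (4,3): code 0010 → (4.000,3.744)–(4.196,4.000)
cell (4,4): code 0011 → (4.196,4.000)–(4.198,5.000)
cell (4,5): code 0001 → (4.198,5.000)–(4.000,5.253)
total: 8 segments, chained into 1 closed loop(s), length Σ = 6.922065

segments=8 loops=1 length=6.922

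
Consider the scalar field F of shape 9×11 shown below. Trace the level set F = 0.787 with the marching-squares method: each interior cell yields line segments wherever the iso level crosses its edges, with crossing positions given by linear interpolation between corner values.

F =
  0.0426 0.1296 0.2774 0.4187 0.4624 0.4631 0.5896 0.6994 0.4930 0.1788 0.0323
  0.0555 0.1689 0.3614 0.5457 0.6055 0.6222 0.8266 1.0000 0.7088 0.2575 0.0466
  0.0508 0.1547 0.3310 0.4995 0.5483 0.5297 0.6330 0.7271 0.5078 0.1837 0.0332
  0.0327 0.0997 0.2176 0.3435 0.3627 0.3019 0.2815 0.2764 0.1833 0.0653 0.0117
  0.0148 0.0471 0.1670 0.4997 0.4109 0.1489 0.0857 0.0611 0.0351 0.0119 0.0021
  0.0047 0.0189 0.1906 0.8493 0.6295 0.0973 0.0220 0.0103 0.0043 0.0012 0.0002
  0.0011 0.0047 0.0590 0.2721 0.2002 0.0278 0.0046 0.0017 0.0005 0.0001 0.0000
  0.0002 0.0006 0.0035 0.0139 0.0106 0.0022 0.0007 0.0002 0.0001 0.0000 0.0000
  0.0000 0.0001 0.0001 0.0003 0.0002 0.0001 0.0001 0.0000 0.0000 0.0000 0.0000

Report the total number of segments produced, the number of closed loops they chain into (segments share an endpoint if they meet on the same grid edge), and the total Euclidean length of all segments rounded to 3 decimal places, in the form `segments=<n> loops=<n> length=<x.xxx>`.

cell (0,5): code 0100 → (0.833,6.000)–(1.000,5.806)
cell (0,6): code 1100 → (0.291,7.000)–(0.833,6.000)
cell (0,7): code 1000 → (1.000,7.731)–(0.291,7.000)
cell (1,5): code 0010 → (1.000,5.806)–(1.205,6.000)
cell (1,6): code 0011 → (1.205,6.000)–(1.781,7.000)
cell (1,7): code 0001 → (1.781,7.000)–(1.000,7.731)
cell (4,2): code 0100 → (4.822,3.000)–(5.000,2.905)
cell (4,3): code 1000 → (5.000,3.283)–(4.822,3.000)
cell (5,2): code 0010 → (5.000,2.905)–(5.108,3.000)
cell (5,3): code 0001 → (5.108,3.000)–(5.000,3.283)
total: 10 segments, chained into 2 closed loop(s), length Σ = 5.900202

segments=10 loops=2 length=5.900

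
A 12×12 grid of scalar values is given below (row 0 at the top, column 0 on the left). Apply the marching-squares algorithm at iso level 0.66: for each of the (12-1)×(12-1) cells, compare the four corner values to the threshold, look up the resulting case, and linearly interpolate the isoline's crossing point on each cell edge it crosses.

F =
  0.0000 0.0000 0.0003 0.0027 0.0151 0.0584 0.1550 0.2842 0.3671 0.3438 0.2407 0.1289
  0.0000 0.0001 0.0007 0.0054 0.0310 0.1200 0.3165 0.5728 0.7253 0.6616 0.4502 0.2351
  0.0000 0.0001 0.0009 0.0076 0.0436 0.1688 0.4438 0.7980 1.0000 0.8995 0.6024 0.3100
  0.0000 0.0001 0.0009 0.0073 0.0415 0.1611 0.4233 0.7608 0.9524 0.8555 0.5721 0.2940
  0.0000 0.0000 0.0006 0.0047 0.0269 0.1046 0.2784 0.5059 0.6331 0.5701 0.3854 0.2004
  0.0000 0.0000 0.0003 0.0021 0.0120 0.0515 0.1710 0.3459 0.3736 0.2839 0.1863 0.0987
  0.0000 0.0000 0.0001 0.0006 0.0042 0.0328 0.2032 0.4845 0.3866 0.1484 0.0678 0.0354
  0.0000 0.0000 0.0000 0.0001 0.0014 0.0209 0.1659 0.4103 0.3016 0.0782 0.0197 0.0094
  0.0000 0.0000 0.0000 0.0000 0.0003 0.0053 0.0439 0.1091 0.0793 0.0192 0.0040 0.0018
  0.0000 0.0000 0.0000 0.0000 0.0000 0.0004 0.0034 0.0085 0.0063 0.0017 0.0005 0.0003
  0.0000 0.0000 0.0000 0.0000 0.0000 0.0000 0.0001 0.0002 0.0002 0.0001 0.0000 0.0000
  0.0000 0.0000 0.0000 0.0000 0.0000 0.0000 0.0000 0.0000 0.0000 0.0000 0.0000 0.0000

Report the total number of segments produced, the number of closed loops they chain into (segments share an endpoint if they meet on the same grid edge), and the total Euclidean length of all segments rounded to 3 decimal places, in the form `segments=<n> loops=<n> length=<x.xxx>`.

cell (0,7): code 0100 → (0.818,8.000)–(1.000,7.572)
cell (0,8): code 1100 → (0.995,9.000)–(0.818,8.000)
cell (0,9): code 1000 → (1.000,9.008)–(0.995,9.000)
cell (1,6): code 0100 → (1.387,7.000)–(2.000,6.610)
cell (1,7): code 1110 → (1.000,7.572)–(1.387,7.000)
cell (1,9): code 1001 → (2.000,9.806)–(1.000,9.008)
cell (2,6): code 0110 → (2.000,6.610)–(3.000,6.701)
cell (2,9): code 1001 → (3.000,9.690)–(2.000,9.806)
cell (3,6): code 0010 → (3.000,6.701)–(3.395,7.000)
cell (3,7): code 0011 → (3.395,7.000)–(3.916,8.000)
cell (3,8): code 0011 → (3.916,8.000)–(3.685,9.000)
cell (3,9): code 0001 → (3.685,9.000)–(3.000,9.690)
total: 12 segments, chained into 1 closed loop(s), length Σ = 9.818655

segments=12 loops=1 length=9.819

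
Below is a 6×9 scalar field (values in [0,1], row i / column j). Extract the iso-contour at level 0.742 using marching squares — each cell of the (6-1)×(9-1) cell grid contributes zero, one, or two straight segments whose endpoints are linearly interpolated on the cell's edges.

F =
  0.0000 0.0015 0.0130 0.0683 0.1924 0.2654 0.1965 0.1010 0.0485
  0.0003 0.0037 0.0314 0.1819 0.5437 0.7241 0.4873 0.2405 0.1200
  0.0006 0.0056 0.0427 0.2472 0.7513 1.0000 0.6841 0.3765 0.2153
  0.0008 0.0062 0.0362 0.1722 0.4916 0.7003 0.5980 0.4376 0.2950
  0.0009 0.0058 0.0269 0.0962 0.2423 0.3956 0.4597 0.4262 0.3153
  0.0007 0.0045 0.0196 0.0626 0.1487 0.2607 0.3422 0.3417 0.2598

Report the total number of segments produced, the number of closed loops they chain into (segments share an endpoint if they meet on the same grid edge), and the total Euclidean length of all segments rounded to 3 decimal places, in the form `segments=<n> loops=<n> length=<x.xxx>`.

cell (1,3): code 0100 → (1.955,4.000)–(2.000,3.982)
cell (1,4): code 1100 → (1.065,5.000)–(1.955,4.000)
cell (1,5): code 1000 → (2.000,5.817)–(1.065,5.000)
cell (2,3): code 0010 → (2.000,3.982)–(2.036,4.000)
cell (2,4): code 0011 → (2.036,4.000)–(2.861,5.000)
cell (2,5): code 0001 → (2.861,5.000)–(2.000,5.817)
total: 6 segments, chained into 1 closed loop(s), length Σ = 5.152258

segments=6 loops=1 length=5.152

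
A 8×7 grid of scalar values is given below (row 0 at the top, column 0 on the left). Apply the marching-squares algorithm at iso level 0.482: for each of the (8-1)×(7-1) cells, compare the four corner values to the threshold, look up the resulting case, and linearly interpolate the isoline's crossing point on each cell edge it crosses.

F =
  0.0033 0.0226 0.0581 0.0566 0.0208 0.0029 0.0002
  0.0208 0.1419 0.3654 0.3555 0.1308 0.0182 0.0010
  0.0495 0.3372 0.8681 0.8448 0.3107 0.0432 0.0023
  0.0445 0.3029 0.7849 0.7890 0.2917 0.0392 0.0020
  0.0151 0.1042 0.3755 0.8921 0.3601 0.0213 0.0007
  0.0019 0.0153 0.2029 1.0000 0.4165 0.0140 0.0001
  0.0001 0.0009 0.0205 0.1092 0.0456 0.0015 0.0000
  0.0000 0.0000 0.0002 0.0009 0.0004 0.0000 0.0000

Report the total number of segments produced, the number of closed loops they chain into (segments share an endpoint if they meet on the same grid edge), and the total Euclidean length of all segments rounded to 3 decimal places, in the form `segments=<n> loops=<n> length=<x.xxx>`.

cell (1,1): code 0100 → (1.232,2.000)–(2.000,1.273)
cell (1,2): code 1100 → (1.259,3.000)–(1.232,2.000)
cell (1,3): code 1000 → (2.000,3.679)–(1.259,3.000)
cell (2,1): code 0110 → (2.000,1.273)–(3.000,1.372)
cell (2,3): code 1001 → (3.000,3.617)–(2.000,3.679)
cell (3,1): code 0010 → (3.000,1.372)–(3.740,2.000)
cell (3,2): code 0111 → (3.740,2.000)–(4.000,2.206)
cell (3,3): code 1001 → (4.000,3.771)–(3.000,3.617)
cell (4,2): code 0110 → (4.000,2.206)–(5.000,2.350)
cell (4,3): code 1001 → (5.000,3.888)–(4.000,3.771)
cell (5,2): code 0010 → (5.000,2.350)–(5.581,3.000)
cell (5,3): code 0001 → (5.581,3.000)–(5.000,3.888)
total: 12 segments, chained into 1 closed loop(s), length Σ = 11.335225

segments=12 loops=1 length=11.335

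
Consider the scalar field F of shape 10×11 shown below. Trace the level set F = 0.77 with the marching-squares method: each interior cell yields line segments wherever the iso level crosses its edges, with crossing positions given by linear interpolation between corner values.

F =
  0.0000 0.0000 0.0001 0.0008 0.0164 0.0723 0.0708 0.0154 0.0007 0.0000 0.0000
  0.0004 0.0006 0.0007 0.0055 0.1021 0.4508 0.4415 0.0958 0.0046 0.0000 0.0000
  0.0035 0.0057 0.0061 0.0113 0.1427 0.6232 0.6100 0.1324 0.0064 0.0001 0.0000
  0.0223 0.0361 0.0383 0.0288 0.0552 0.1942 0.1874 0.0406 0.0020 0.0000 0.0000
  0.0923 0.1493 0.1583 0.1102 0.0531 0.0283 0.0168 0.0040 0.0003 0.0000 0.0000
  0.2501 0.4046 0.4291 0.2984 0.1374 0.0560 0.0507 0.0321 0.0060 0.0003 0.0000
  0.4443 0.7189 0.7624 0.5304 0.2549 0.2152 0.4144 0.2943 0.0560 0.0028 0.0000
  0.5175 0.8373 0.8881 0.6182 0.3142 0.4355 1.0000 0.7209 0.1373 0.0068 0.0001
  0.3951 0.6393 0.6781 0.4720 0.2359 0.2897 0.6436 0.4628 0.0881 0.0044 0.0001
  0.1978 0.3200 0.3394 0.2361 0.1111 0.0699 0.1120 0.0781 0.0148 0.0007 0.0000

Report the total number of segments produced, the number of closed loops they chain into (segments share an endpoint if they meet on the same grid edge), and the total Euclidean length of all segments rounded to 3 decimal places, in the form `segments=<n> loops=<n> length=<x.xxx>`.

segments=10 loops=2 length=8.135

cell (6,0): code 0100 → (6.432,1.000)–(7.000,0.790)
cell (6,1): code 1100 → (6.060,2.000)–(6.432,1.000)
cell (6,2): code 1000 → (7.000,2.438)–(6.060,2.000)
cell (6,5): code 0100 → (6.607,6.000)–(7.000,5.593)
cell (6,6): code 1000 → (7.000,6.824)–(6.607,6.000)
cell (7,0): code 0010 → (7.000,0.790)–(7.340,1.000)
cell (7,1): code 0011 → (7.340,1.000)–(7.562,2.000)
cell (7,2): code 0001 → (7.562,2.000)–(7.000,2.438)
cell (7,5): code 0010 → (7.000,5.593)–(7.645,6.000)
cell (7,6): code 0001 → (7.645,6.000)–(7.000,6.824)
total: 10 segments, chained into 2 closed loop(s), length Σ = 8.134686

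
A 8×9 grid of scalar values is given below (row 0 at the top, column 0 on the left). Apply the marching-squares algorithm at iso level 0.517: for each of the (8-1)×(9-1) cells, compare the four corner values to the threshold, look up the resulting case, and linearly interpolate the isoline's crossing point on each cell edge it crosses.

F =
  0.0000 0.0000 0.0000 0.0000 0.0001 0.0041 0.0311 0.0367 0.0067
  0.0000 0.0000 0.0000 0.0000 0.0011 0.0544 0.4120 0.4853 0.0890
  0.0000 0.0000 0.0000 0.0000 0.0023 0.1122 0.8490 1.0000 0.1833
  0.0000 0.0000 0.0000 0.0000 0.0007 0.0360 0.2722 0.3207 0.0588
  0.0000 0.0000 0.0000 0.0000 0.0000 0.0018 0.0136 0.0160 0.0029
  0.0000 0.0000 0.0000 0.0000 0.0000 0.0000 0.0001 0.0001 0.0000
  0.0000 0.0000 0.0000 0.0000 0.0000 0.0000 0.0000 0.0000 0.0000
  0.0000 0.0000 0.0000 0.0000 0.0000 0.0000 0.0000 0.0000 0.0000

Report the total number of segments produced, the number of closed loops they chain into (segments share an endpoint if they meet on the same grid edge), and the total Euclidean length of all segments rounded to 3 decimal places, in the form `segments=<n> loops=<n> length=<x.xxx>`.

cell (1,5): code 0100 → (1.240,6.000)–(2.000,5.549)
cell (1,6): code 1100 → (1.062,7.000)–(1.240,6.000)
cell (1,7): code 1000 → (2.000,7.591)–(1.062,7.000)
cell (2,5): code 0010 → (2.000,5.549)–(2.576,6.000)
cell (2,6): code 0011 → (2.576,6.000)–(2.711,7.000)
cell (2,7): code 0001 → (2.711,7.000)–(2.000,7.591)
total: 6 segments, chained into 1 closed loop(s), length Σ = 5.673312

segments=6 loops=1 length=5.673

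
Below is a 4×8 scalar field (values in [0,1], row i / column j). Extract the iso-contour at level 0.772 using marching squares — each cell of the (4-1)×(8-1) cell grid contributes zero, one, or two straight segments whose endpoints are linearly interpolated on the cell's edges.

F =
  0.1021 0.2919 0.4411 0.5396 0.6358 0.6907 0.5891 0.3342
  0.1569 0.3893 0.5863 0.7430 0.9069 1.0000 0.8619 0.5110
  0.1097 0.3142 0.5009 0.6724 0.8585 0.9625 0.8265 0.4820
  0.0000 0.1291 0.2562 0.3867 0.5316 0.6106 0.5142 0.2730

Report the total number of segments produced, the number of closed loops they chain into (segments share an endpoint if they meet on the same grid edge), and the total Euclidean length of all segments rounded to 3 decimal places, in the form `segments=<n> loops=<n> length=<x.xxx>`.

segments=10 loops=1 length=8.428

cell (0,3): code 0100 → (0.502,4.000)–(1.000,3.177)
cell (0,4): code 1100 → (0.263,5.000)–(0.502,4.000)
cell (0,5): code 1100 → (0.670,6.000)–(0.263,5.000)
cell (0,6): code 1000 → (1.000,6.256)–(0.670,6.000)
cell (1,3): code 0110 → (1.000,3.177)–(2.000,3.535)
cell (1,6): code 1001 → (2.000,6.158)–(1.000,6.256)
cell (2,3): code 0010 → (2.000,3.535)–(2.265,4.000)
cell (2,4): code 0011 → (2.265,4.000)–(2.541,5.000)
cell (2,5): code 0011 → (2.541,5.000)–(2.175,6.000)
cell (2,6): code 0001 → (2.175,6.000)–(2.000,6.158)
total: 10 segments, chained into 1 closed loop(s), length Σ = 8.427545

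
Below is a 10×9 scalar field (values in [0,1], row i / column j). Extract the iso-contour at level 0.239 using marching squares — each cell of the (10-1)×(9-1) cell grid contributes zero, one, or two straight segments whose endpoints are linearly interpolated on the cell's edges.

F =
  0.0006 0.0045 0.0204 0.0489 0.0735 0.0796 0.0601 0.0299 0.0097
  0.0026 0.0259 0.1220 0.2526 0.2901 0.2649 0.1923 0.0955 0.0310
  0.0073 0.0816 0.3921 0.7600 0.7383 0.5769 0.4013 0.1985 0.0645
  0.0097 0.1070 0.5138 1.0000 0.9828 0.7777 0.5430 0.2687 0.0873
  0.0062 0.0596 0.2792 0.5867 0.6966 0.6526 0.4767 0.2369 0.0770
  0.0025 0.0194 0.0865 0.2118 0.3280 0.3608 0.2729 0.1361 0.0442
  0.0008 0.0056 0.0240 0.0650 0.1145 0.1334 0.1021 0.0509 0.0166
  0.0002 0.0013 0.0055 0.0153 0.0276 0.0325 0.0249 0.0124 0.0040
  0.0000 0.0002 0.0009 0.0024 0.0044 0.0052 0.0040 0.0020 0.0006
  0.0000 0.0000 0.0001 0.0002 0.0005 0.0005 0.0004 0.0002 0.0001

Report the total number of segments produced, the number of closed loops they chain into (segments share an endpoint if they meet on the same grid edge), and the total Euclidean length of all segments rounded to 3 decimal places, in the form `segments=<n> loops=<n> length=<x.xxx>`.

segments=22 loops=1 length=16.530

cell (0,2): code 0100 → (0.933,3.000)–(1.000,2.896)
cell (0,3): code 1100 → (0.764,4.000)–(0.933,3.000)
cell (0,4): code 1100 → (0.860,5.000)–(0.764,4.000)
cell (0,5): code 1000 → (1.000,5.357)–(0.860,5.000)
cell (1,1): code 0100 → (1.433,2.000)–(2.000,1.507)
cell (1,2): code 1110 → (1.000,2.896)–(1.433,2.000)
cell (1,5): code 1101 → (1.223,6.000)–(1.000,5.357)
cell (1,6): code 1000 → (2.000,6.800)–(1.223,6.000)
cell (2,1): code 0110 → (2.000,1.507)–(3.000,1.324)
cell (2,6): code 1101 → (2.577,7.000)–(2.000,6.800)
cell (2,7): code 1000 → (3.000,7.164)–(2.577,7.000)
cell (3,1): code 0110 → (3.000,1.324)–(4.000,1.817)
cell (3,6): code 1011 → (4.000,6.991)–(3.934,7.000)
cell (3,7): code 0001 → (3.934,7.000)–(3.000,7.164)
cell (4,1): code 0010 → (4.000,1.817)–(4.209,2.000)
cell (4,2): code 0011 → (4.209,2.000)–(4.927,3.000)
cell (4,3): code 0111 → (4.927,3.000)–(5.000,3.234)
cell (4,6): code 1001 → (5.000,6.248)–(4.000,6.991)
cell (5,3): code 0010 → (5.000,3.234)–(5.417,4.000)
cell (5,4): code 0011 → (5.417,4.000)–(5.536,5.000)
cell (5,5): code 0011 → (5.536,5.000)–(5.198,6.000)
cell (5,6): code 0001 → (5.198,6.000)–(5.000,6.248)
total: 22 segments, chained into 1 closed loop(s), length Σ = 16.530365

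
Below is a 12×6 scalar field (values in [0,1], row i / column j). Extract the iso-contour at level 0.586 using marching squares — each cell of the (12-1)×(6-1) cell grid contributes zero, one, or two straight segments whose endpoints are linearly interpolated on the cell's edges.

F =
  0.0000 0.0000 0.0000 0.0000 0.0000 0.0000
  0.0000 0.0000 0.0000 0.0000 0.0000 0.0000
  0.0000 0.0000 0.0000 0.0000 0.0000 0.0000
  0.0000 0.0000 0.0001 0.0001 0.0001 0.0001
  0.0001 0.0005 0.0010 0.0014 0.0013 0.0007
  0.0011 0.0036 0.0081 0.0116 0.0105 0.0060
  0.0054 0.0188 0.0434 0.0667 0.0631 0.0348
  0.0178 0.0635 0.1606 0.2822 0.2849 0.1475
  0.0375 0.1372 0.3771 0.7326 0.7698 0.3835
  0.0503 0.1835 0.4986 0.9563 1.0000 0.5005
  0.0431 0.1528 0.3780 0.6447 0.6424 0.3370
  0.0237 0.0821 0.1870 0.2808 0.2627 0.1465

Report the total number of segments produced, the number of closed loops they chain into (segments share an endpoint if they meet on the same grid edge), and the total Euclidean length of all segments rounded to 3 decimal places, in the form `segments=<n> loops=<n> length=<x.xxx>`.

segments=10 loops=1 length=8.131

cell (7,2): code 0100 → (7.675,3.000)–(8.000,2.588)
cell (7,3): code 1100 → (7.621,4.000)–(7.675,3.000)
cell (7,4): code 1000 → (8.000,4.476)–(7.621,4.000)
cell (8,2): code 0110 → (8.000,2.588)–(9.000,2.191)
cell (8,4): code 1001 → (9.000,4.829)–(8.000,4.476)
cell (9,2): code 0110 → (9.000,2.191)–(10.000,2.780)
cell (9,4): code 1001 → (10.000,4.185)–(9.000,4.829)
cell (10,2): code 0010 → (10.000,2.780)–(10.161,3.000)
cell (10,3): code 0011 → (10.161,3.000)–(10.149,4.000)
cell (10,4): code 0001 → (10.149,4.000)–(10.000,4.185)
total: 10 segments, chained into 1 closed loop(s), length Σ = 8.131412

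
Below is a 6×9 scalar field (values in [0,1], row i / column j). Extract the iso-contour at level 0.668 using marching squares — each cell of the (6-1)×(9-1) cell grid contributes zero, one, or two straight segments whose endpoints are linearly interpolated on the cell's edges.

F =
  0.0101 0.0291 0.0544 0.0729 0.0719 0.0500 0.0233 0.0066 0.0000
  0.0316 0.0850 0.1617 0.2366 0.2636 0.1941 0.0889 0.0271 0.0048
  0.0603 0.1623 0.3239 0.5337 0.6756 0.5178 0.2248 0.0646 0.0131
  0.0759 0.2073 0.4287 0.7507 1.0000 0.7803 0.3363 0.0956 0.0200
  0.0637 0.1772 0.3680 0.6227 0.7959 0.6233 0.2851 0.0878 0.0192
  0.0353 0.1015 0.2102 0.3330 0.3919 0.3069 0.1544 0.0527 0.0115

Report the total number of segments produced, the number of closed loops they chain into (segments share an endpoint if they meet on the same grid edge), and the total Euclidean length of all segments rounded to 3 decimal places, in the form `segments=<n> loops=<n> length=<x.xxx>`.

segments=12 loops=1 length=7.194

cell (1,3): code 0100 → (1.982,4.000)–(2.000,3.946)
cell (1,4): code 1000 → (2.000,4.048)–(1.982,4.000)
cell (2,2): code 0100 → (2.619,3.000)–(3.000,2.743)
cell (2,3): code 1110 → (2.000,3.946)–(2.619,3.000)
cell (2,4): code 1101 → (2.572,5.000)–(2.000,4.048)
cell (2,5): code 1000 → (3.000,5.253)–(2.572,5.000)
cell (3,2): code 0010 → (3.000,2.743)–(3.646,3.000)
cell (3,3): code 0111 → (3.646,3.000)–(4.000,3.262)
cell (3,4): code 1011 → (4.000,4.741)–(3.715,5.000)
cell (3,5): code 0001 → (3.715,5.000)–(3.000,5.253)
cell (4,3): code 0010 → (4.000,3.262)–(4.317,4.000)
cell (4,4): code 0001 → (4.317,4.000)–(4.000,4.741)
total: 12 segments, chained into 1 closed loop(s), length Σ = 7.194360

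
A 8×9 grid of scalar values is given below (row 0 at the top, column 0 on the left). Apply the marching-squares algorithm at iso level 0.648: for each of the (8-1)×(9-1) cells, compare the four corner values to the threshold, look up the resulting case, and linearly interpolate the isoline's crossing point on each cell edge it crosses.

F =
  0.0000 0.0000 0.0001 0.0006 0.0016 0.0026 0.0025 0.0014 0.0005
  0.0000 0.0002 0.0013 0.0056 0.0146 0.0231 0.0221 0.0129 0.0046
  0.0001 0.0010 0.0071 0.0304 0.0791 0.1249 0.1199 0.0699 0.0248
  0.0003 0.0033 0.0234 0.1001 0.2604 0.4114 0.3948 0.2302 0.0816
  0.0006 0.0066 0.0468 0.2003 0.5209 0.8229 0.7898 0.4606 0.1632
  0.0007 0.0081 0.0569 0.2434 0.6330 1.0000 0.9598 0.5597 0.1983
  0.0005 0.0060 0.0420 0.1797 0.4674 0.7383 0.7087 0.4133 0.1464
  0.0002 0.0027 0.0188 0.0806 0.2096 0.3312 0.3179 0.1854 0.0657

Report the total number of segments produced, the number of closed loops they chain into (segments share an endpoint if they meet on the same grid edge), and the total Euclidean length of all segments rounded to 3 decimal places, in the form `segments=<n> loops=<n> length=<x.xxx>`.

cell (3,4): code 0100 → (3.575,5.000)–(4.000,4.421)
cell (3,5): code 1100 → (3.641,6.000)–(3.575,5.000)
cell (3,6): code 1000 → (4.000,6.431)–(3.641,6.000)
cell (4,4): code 0110 → (4.000,4.421)–(5.000,4.041)
cell (4,6): code 1001 → (5.000,6.779)–(4.000,6.431)
cell (5,4): code 0110 → (5.000,4.041)–(6.000,4.667)
cell (5,6): code 1001 → (6.000,6.205)–(5.000,6.779)
cell (6,4): code 0010 → (6.000,4.667)–(6.222,5.000)
cell (6,5): code 0011 → (6.222,5.000)–(6.155,6.000)
cell (6,6): code 0001 → (6.155,6.000)–(6.000,6.205)
total: 10 segments, chained into 1 closed loop(s), length Σ = 8.402829

segments=10 loops=1 length=8.403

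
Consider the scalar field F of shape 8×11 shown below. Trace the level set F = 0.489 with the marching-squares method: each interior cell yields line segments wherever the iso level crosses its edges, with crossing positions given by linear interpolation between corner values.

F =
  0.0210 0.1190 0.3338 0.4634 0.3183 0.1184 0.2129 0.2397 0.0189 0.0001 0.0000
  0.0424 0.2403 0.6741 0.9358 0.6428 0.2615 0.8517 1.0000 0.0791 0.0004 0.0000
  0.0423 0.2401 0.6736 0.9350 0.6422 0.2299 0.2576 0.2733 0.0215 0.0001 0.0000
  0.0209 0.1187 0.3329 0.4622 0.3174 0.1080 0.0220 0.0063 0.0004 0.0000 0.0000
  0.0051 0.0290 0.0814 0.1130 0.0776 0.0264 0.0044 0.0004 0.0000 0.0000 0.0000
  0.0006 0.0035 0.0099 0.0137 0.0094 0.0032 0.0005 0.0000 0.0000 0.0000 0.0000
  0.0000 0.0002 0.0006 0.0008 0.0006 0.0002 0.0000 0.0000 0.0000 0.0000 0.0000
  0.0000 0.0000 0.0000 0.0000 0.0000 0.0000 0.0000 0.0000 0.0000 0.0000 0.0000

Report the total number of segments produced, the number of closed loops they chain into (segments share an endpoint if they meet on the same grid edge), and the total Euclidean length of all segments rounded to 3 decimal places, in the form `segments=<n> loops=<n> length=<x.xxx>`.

cell (0,1): code 0100 → (0.456,2.000)–(1.000,1.573)
cell (0,2): code 1100 → (0.054,3.000)–(0.456,2.000)
cell (0,3): code 1100 → (0.526,4.000)–(0.054,3.000)
cell (0,4): code 1000 → (1.000,4.403)–(0.526,4.000)
cell (0,5): code 0100 → (0.432,6.000)–(1.000,5.385)
cell (0,6): code 1100 → (0.328,7.000)–(0.432,6.000)
cell (0,7): code 1000 → (1.000,7.555)–(0.328,7.000)
cell (1,1): code 0110 → (1.000,1.573)–(2.000,1.574)
cell (1,4): code 1001 → (2.000,4.372)–(1.000,4.403)
cell (1,5): code 0010 → (1.000,5.385)–(1.611,6.000)
cell (1,6): code 0011 → (1.611,6.000)–(1.703,7.000)
cell (1,7): code 0001 → (1.703,7.000)–(1.000,7.555)
cell (2,1): code 0010 → (2.000,1.574)–(2.542,2.000)
cell (2,2): code 0011 → (2.542,2.000)–(2.943,3.000)
cell (2,3): code 0011 → (2.943,3.000)–(2.472,4.000)
cell (2,4): code 0001 → (2.472,4.000)–(2.000,4.372)
total: 16 segments, chained into 2 closed loop(s), length Σ = 14.450423

segments=16 loops=2 length=14.450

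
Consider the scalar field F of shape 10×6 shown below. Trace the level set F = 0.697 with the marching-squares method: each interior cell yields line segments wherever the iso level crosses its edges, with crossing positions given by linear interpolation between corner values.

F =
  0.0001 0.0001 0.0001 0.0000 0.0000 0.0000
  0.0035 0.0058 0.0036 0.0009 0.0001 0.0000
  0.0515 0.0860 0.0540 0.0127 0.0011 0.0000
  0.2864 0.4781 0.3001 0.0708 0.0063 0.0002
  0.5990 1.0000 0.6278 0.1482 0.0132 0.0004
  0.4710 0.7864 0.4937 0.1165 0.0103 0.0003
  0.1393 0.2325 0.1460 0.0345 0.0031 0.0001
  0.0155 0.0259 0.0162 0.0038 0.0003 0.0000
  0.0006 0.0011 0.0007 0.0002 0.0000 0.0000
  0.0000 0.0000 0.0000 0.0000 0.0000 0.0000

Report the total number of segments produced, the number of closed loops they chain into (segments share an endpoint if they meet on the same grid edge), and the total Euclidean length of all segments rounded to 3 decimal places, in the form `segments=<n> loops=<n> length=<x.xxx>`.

segments=6 loops=1 length=4.852

cell (3,0): code 0100 → (3.419,1.000)–(4.000,0.244)
cell (3,1): code 1000 → (4.000,1.814)–(3.419,1.000)
cell (4,0): code 0110 → (4.000,0.244)–(5.000,0.717)
cell (4,1): code 1001 → (5.000,1.305)–(4.000,1.814)
cell (5,0): code 0010 → (5.000,0.717)–(5.161,1.000)
cell (5,1): code 0001 → (5.161,1.000)–(5.000,1.305)
total: 6 segments, chained into 1 closed loop(s), length Σ = 4.852217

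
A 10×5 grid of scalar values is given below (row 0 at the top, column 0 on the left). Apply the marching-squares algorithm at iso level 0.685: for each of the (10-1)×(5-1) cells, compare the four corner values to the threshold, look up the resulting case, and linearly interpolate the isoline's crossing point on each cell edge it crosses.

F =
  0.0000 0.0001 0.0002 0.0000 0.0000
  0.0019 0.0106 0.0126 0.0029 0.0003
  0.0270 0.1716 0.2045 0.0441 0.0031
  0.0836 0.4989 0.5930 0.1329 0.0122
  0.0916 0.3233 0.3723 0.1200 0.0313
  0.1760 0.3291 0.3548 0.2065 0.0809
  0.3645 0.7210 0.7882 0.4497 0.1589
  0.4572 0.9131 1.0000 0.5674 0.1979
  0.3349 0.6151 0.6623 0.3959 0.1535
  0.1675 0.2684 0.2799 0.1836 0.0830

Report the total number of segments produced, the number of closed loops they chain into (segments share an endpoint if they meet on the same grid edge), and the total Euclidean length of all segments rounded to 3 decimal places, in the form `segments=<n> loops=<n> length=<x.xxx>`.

segments=8 loops=1 length=6.808

cell (5,0): code 0100 → (5.908,1.000)–(6.000,0.899)
cell (5,1): code 1100 → (5.762,2.000)–(5.908,1.000)
cell (5,2): code 1000 → (6.000,2.305)–(5.762,2.000)
cell (6,0): code 0110 → (6.000,0.899)–(7.000,0.500)
cell (6,2): code 1001 → (7.000,2.728)–(6.000,2.305)
cell (7,0): code 0010 → (7.000,0.500)–(7.765,1.000)
cell (7,1): code 0011 → (7.765,1.000)–(7.933,2.000)
cell (7,2): code 0001 → (7.933,2.000)–(7.000,2.728)
total: 8 segments, chained into 1 closed loop(s), length Σ = 6.808376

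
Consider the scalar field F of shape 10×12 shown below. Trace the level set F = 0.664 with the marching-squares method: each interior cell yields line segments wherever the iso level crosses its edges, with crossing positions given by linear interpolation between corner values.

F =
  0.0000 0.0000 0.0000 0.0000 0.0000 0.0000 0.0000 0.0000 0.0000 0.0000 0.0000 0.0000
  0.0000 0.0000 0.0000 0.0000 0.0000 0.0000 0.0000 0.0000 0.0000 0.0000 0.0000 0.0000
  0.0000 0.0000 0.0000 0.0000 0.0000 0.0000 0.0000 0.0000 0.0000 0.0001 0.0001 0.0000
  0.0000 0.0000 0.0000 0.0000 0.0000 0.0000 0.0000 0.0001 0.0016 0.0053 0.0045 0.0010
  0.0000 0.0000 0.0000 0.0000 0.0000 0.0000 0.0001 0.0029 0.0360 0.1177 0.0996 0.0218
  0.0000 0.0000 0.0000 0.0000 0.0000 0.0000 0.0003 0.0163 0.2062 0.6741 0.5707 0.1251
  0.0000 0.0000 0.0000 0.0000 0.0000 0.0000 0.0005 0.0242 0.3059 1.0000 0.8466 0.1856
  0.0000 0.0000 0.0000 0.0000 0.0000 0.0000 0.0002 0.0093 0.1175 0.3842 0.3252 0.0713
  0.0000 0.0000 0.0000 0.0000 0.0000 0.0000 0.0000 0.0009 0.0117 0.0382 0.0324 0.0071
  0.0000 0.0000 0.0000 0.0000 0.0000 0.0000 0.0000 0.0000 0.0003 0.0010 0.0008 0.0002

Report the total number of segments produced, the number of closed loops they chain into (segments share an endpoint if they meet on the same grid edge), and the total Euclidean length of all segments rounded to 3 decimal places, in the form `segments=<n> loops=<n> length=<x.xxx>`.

cell (4,8): code 0100 → (4.982,9.000)–(5.000,8.978)
cell (4,9): code 1000 → (5.000,9.098)–(4.982,9.000)
cell (5,8): code 0110 → (5.000,8.978)–(6.000,8.516)
cell (5,9): code 1101 → (5.338,10.000)–(5.000,9.098)
cell (5,10): code 1000 → (6.000,10.276)–(5.338,10.000)
cell (6,8): code 0010 → (6.000,8.516)–(6.546,9.000)
cell (6,9): code 0011 → (6.546,9.000)–(6.350,10.000)
cell (6,10): code 0001 → (6.350,10.000)–(6.000,10.276)
total: 8 segments, chained into 1 closed loop(s), length Σ = 5.104489

segments=8 loops=1 length=5.104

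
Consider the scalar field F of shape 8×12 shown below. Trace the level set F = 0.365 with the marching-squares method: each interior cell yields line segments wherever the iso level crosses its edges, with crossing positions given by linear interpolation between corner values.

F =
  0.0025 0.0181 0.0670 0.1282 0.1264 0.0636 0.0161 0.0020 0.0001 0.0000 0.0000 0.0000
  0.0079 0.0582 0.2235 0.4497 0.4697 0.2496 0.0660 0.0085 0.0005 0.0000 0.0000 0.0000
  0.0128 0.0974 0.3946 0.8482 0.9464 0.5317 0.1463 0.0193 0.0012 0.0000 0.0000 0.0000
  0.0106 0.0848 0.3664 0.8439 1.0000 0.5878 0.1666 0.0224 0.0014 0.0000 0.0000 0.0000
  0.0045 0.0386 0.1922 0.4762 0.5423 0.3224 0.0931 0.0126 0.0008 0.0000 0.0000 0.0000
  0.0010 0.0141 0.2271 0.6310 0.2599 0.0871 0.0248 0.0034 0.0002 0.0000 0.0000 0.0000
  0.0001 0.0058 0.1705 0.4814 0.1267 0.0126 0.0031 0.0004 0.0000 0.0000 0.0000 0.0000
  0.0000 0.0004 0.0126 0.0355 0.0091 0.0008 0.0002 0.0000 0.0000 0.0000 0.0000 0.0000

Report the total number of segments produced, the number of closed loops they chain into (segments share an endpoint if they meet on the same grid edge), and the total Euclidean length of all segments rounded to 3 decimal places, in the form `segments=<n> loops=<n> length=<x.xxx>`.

segments=20 loops=1 length=14.597

cell (0,2): code 0100 → (0.737,3.000)–(1.000,2.626)
cell (0,3): code 1100 → (0.695,4.000)–(0.737,3.000)
cell (0,4): code 1000 → (1.000,4.476)–(0.695,4.000)
cell (1,1): code 0100 → (1.827,2.000)–(2.000,1.900)
cell (1,2): code 1110 → (1.000,2.626)–(1.827,2.000)
cell (1,4): code 1101 → (1.409,5.000)–(1.000,4.476)
cell (1,5): code 1000 → (2.000,5.433)–(1.409,5.000)
cell (2,1): code 0110 → (2.000,1.900)–(3.000,1.995)
cell (2,5): code 1001 → (3.000,5.529)–(2.000,5.433)
cell (3,1): code 0010 → (3.000,1.995)–(3.008,2.000)
cell (3,2): code 0111 → (3.008,2.000)–(4.000,2.608)
cell (3,4): code 1011 → (4.000,4.806)–(3.839,5.000)
cell (3,5): code 0001 → (3.839,5.000)–(3.000,5.529)
cell (4,2): code 0110 → (4.000,2.608)–(5.000,2.341)
cell (4,3): code 1011 → (5.000,3.717)–(4.628,4.000)
cell (4,4): code 0001 → (4.628,4.000)–(4.000,4.806)
cell (5,2): code 0110 → (5.000,2.341)–(6.000,2.626)
cell (5,3): code 1001 → (6.000,3.328)–(5.000,3.717)
cell (6,2): code 0010 → (6.000,2.626)–(6.261,3.000)
cell (6,3): code 0001 → (6.261,3.000)–(6.000,3.328)
total: 20 segments, chained into 1 closed loop(s), length Σ = 14.596533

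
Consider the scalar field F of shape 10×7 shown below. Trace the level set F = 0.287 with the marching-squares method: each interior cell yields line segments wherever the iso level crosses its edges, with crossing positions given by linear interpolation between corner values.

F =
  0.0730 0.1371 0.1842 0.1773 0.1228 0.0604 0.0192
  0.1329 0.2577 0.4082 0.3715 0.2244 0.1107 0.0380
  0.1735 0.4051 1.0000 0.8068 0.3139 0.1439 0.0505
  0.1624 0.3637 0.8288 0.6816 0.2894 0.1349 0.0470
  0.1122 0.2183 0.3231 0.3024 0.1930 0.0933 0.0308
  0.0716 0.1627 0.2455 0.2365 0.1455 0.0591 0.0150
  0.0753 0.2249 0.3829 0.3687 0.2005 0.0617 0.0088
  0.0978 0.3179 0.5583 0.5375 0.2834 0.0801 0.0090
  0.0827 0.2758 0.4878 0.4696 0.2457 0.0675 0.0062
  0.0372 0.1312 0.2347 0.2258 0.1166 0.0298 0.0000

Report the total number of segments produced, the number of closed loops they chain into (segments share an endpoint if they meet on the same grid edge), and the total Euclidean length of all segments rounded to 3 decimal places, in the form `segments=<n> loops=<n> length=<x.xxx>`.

segments=28 loops=2 length=22.112

cell (0,1): code 0100 → (0.459,2.000)–(1.000,1.195)
cell (0,2): code 1100 → (0.565,3.000)–(0.459,2.000)
cell (0,3): code 1000 → (1.000,3.574)–(0.565,3.000)
cell (1,0): code 0100 → (1.199,1.000)–(2.000,0.490)
cell (1,1): code 1110 → (1.000,1.195)–(1.199,1.000)
cell (1,3): code 1101 → (1.699,4.000)–(1.000,3.574)
cell (1,4): code 1000 → (2.000,4.158)–(1.699,4.000)
cell (2,0): code 0110 → (2.000,0.490)–(3.000,0.619)
cell (2,4): code 1001 → (3.000,4.016)–(2.000,4.158)
cell (3,0): code 0010 → (3.000,0.619)–(3.528,1.000)
cell (3,1): code 0111 → (3.528,1.000)–(4.000,1.656)
cell (3,3): code 1011 → (4.000,3.141)–(3.025,4.000)
cell (3,4): code 0001 → (3.025,4.000)–(3.000,4.016)
cell (4,1): code 0010 → (4.000,1.656)–(4.465,2.000)
cell (4,2): code 0011 → (4.465,2.000)–(4.234,3.000)
cell (4,3): code 0001 → (4.234,3.000)–(4.000,3.141)
cell (5,1): code 0100 → (5.302,2.000)–(6.000,1.393)
cell (5,2): code 1100 → (5.382,3.000)–(5.302,2.000)
cell (5,3): code 1000 → (6.000,3.486)–(5.382,3.000)
cell (6,0): code 0100 → (6.668,1.000)–(7.000,0.860)
cell (6,1): code 1110 → (6.000,1.393)–(6.668,1.000)
cell (6,3): code 1001 → (7.000,3.986)–(6.000,3.486)
cell (7,0): code 0010 → (7.000,0.860)–(7.734,1.000)
cell (7,1): code 0111 → (7.734,1.000)–(8.000,1.053)
cell (7,3): code 1001 → (8.000,3.816)–(7.000,3.986)
cell (8,1): code 0010 → (8.000,1.053)–(8.793,2.000)
cell (8,2): code 0011 → (8.793,2.000)–(8.749,3.000)
cell (8,3): code 0001 → (8.749,3.000)–(8.000,3.816)
total: 28 segments, chained into 2 closed loop(s), length Σ = 22.111613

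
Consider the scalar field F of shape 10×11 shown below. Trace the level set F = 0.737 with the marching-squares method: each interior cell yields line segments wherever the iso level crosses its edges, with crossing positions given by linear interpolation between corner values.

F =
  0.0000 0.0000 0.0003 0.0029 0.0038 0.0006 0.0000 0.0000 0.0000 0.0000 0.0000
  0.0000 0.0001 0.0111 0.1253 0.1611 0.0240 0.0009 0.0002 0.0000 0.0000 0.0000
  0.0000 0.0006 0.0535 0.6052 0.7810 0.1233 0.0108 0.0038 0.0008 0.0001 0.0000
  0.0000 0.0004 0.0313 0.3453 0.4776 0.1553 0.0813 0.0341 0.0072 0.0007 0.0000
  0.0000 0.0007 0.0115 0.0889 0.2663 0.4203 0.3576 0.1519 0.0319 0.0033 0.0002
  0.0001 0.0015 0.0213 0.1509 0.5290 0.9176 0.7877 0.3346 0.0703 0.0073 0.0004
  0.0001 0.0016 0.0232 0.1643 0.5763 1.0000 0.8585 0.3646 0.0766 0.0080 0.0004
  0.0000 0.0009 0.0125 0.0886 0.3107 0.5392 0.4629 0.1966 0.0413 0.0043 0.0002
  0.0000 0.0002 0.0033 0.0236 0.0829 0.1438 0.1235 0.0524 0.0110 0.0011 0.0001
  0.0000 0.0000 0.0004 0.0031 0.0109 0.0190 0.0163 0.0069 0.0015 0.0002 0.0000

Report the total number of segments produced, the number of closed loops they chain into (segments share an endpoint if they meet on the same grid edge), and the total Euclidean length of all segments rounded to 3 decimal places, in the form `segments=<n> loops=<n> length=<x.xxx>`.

cell (1,3): code 0100 → (1.929,4.000)–(2.000,3.750)
cell (1,4): code 1000 → (2.000,4.067)–(1.929,4.000)
cell (2,3): code 0010 → (2.000,3.750)–(2.145,4.000)
cell (2,4): code 0001 → (2.145,4.000)–(2.000,4.067)
cell (4,4): code 0100 → (4.637,5.000)–(5.000,4.535)
cell (4,5): code 1100 → (4.882,6.000)–(4.637,5.000)
cell (4,6): code 1000 → (5.000,6.112)–(4.882,6.000)
cell (5,4): code 0110 → (5.000,4.535)–(6.000,4.379)
cell (5,6): code 1001 → (6.000,6.246)–(5.000,6.112)
cell (6,4): code 0010 → (6.000,4.379)–(6.571,5.000)
cell (6,5): code 0011 → (6.571,5.000)–(6.307,6.000)
cell (6,6): code 0001 → (6.307,6.000)–(6.000,6.246)
total: 12 segments, chained into 2 closed loop(s), length Σ = 6.880595

segments=12 loops=2 length=6.881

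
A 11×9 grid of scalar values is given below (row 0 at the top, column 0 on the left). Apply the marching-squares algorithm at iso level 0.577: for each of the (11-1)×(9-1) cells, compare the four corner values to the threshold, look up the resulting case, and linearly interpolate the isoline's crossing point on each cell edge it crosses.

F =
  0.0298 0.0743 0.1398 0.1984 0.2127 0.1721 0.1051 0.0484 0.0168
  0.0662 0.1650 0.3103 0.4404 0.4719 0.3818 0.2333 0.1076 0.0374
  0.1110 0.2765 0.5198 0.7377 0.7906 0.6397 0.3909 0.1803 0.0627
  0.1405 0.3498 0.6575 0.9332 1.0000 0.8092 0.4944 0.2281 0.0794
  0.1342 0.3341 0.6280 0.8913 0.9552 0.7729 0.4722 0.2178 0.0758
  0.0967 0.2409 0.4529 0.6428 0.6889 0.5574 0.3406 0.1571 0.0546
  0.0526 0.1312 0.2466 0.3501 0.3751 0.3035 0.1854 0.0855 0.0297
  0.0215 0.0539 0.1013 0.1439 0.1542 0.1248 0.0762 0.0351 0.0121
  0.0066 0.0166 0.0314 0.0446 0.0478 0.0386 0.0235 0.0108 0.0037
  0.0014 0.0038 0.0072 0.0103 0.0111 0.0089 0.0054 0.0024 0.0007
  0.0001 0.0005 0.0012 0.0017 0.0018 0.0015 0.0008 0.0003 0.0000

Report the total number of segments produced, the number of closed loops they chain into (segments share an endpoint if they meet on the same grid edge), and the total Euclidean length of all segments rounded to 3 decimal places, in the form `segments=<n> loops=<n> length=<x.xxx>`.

segments=16 loops=1 length=12.552

cell (1,2): code 0100 → (1.459,3.000)–(2.000,2.263)
cell (1,3): code 1100 → (1.330,4.000)–(1.459,3.000)
cell (1,4): code 1100 → (1.757,5.000)–(1.330,4.000)
cell (1,5): code 1000 → (2.000,5.252)–(1.757,5.000)
cell (2,1): code 0100 → (2.415,2.000)–(3.000,1.738)
cell (2,2): code 1110 → (2.000,2.263)–(2.415,2.000)
cell (2,5): code 1001 → (3.000,5.738)–(2.000,5.252)
cell (3,1): code 0110 → (3.000,1.738)–(4.000,1.826)
cell (3,5): code 1001 → (4.000,5.651)–(3.000,5.738)
cell (4,1): code 0010 → (4.000,1.826)–(4.291,2.000)
cell (4,2): code 0111 → (4.291,2.000)–(5.000,2.654)
cell (4,4): code 1011 → (5.000,4.851)–(4.909,5.000)
cell (4,5): code 0001 → (4.909,5.000)–(4.000,5.651)
cell (5,2): code 0010 → (5.000,2.654)–(5.225,3.000)
cell (5,3): code 0011 → (5.225,3.000)–(5.357,4.000)
cell (5,4): code 0001 → (5.357,4.000)–(5.000,4.851)
total: 16 segments, chained into 1 closed loop(s), length Σ = 12.551810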